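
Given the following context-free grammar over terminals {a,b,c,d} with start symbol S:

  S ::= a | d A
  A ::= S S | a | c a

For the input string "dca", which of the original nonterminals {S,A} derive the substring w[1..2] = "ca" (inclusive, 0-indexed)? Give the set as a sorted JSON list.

Convert to CNF:
  S -> T2 A | a
  A -> S S | T0 T1 | a
  T0 -> c
  T1 -> a
  T2 -> d

CYK fill (cells [i..j] with 1 ≤ i ≤ j ≤ 2 only):
  cell(1,1) c: {T0}  orig:{}
  cell(2,2) a: {A,S,T1}  orig:{A,S}
  cell(1,2) ca: {A}

Original NTs in T[1,2] deriving "ca": ["A"]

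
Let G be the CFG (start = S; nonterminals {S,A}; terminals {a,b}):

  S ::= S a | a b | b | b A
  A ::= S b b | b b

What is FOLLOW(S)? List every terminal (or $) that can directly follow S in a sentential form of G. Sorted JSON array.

FIRST iteration:
pass 1:
  A via A→b b: +{b}
  S via S→a b: +{a}
  S via S→b: +{b}
  FIRST[S]={a,b}  FIRST[A]={b}
pass 2:
  A via A→S b b: +{a}
  FIRST[S]={a,b}  FIRST[A]={a,b}
pass 3: done
  FIRST[S]={a,b}  FIRST[A]={a,b}

FOLLOW sets:
initialize: $ ∈ FOLLOW(S)
[1]
  A→S b b: FOLLOW(S) ⊇ FIRST(b) = {b}; new: +{b}
  S→S a: FOLLOW(S) ⊇ FIRST(a) = {a}; new: +{a}
  S→b A: FOLLOW(A) ⊇ FOLLOW(S) ⊇ {$,a,b}; new: +{$,a,b}
  FOLLOW(S)={$,a,b}  FOLLOW(A)={$,a,b}
[2] done
  FOLLOW(S)={$,a,b}  FOLLOW(A)={$,a,b}

FOLLOW(S) = ["$", "a", "b"]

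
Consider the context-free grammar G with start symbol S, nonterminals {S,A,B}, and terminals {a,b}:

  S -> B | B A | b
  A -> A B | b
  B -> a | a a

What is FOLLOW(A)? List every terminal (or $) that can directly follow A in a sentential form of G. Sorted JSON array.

Compute FIRST by fixpoint:
iter 1:
  A via A→b: +{b}
  B via B→a: +{a}
  S via S→B: +{a}
  S via S→b: +{b}
  FIRST(S)={a,b}  FIRST(A)={b}  FIRST(B)={a}
iter 2: done
  FIRST(S)={a,b}  FIRST(A)={b}  FIRST(B)={a}

FOLLOW iteration:
initialize: $ ∈ FOLLOW(S)
round 1:
  A→A B: FOLLOW(A) ⊇ FIRST(B) = {a}; new: +{a}
  A→A B: FOLLOW(B) ⊇ FOLLOW(A) ⊇ {a}; new: +{a}
  S→B: FOLLOW(B) ⊇ FOLLOW(S) ⊇ {$}; new: +{$}
  S→B A: FOLLOW(B) ⊇ FIRST(A) = {b}; new: +{b}
  S→B A: FOLLOW(A) ⊇ FOLLOW(S) ⊇ {$}; new: +{$}
  S: {$}  A: {$,a}  B: {$,a,b}
round 2: (no change)
  S: {$}  A: {$,a}  B: {$,a,b}

FOLLOW(A) = ["$", "a"]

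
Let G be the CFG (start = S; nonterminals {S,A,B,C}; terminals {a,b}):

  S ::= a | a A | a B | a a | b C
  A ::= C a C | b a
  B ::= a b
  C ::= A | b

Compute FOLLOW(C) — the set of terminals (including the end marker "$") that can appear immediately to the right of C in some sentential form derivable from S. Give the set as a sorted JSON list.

FIRST iteration:
iter 1:
  A via A→b a: +{b}
  B via B→a b: +{a}
  C via C→A: +{b}
  S via S→a: +{a}
  S via S→b C: +{b}
  FIRST(S)={a,b}  FIRST(A)={b}  FIRST(B)={a}  FIRST(C)={b}
iter 2: (stable)
  FIRST(S)={a,b}  FIRST(A)={b}  FIRST(B)={a}  FIRST(C)={b}

FOLLOW sets:
seed FOLLOW(S) with $
round 1:
  A→C a C: FOLLOW(C) ⊇ FIRST(a) = {a}; new: +{a}
  C→A: FOLLOW(A) ⊇ FOLLOW(C) ⊇ {a}; new: +{a}
  S→a A: FOLLOW(A) ⊇ FOLLOW(S) ⊇ {$}; new: +{$}
  S→a B: FOLLOW(B) ⊇ FOLLOW(S) ⊇ {$}; new: +{$}
  S→b C: FOLLOW(C) ⊇ FOLLOW(S) ⊇ {$}; new: +{$}
  S: {$}  A: {$,a}  B: {$}  C: {$,a}
round 2: (stable)
  S: {$}  A: {$,a}  B: {$}  C: {$,a}

FOLLOW(C) = ["$", "a"]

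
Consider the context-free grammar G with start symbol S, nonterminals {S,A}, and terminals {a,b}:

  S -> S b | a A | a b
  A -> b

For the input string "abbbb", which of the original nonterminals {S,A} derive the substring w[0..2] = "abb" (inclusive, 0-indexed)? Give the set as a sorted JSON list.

CNF form of G:
  S -> S T0 | T1 A | T1 T0
  A -> b
  T0 -> b
  T1 -> a

CYK table (by increasing span) — only the sub-triangle for w[0..2]:
  [0..0]={T1}  "a"  orig:{}
  [1..1]={A,T0}  "b"  orig:{A}
  [2..2]={A,T0}  "b"  orig:{A}
  [0..1]={S}  "ab"
  [1..2]=∅  "bb"
  [0..2]={S}  "abb"

Original NTs in T[0,2] deriving "abb": ["S"]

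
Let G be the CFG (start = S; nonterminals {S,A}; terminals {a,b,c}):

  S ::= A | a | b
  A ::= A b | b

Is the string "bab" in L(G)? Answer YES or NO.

CNF form of G:
  S -> A T0 | a | b
  A -> A T0 | b
  T0 -> b

CYK fill:
  T[0,0] 'b' = {A,S,T0}  orig:{A,S}
  T[1,1] 'a' = {S}
  T[2,2] 'b' = {A,S,T0}  orig:{A,S}
  T[0,1] 'ba' = ∅
  T[1,2] 'ab' = ∅
  T[0,2] 'bab' = ∅

S ∉ T[0,2] ⇒ NO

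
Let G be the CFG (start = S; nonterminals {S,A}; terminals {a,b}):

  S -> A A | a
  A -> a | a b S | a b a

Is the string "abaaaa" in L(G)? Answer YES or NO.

Convert to CNF:
  S -> A A | a
  A -> T0 X2 | T0 X3 | a
  T0 -> a
  T1 -> b
  X2 -> T1 S
  X3 -> T1 T0

CYK fill:
  [0..0]={A,S,T0}  "a"  orig:{A,S}
  [1..1]={T1}  "b"  orig:{}
  [2..2]={A,S,T0}  "a"  orig:{A,S}
  [3..3]={A,S,T0}  "a"  orig:{A,S}
  [4..4]={A,S,T0}  "a"  orig:{A,S}
  [5..5]={A,S,T0}  "a"  orig:{A,S}
  [0..1]=∅  "ab"
  [1..2]={X2,X3}  "ba"  orig:{}
  [2..3]={S}  "aa"
  [3..4]={S}  "aa"
  [4..5]={S}  "aa"
  [0..2]={A}  "aba"
  [1..3]={X2}  "baa"  orig:{}
  [2..4]=∅  "aaa"
  [3..5]=∅  "aaa"
  [0..3]={A,S}  "abaa"
  [1..4]=∅  "baaa"
  [2..5]=∅  "aaaa"
  [0..4]={S}  "abaaa"
  [1..5]=∅  "baaaa"
  [0..5]=∅  "abaaaa"

S ∉ T[0,5] ⇒ NO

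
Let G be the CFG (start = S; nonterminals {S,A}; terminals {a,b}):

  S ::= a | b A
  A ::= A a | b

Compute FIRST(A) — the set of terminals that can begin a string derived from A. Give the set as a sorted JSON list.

Compute FIRST by fixpoint:
round 1:
  A via A→b: +{b}
  S via S→a: +{a}
  S via S→b A: +{b}
  FIRST[S]={a,b}  FIRST[A]={b}
round 2: done
  FIRST[S]={a,b}  FIRST[A]={b}

FIRST(A) = ["b"]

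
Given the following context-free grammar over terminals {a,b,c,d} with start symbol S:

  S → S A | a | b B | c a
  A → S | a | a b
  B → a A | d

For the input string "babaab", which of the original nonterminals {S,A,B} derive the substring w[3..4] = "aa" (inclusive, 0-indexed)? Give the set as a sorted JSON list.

CNF form of G:
  S -> S A | T1 B | T2 T0 | a
  A -> S A | T0 T1 | T1 B | T2 T0 | a
  B -> T0 A | d
  T0 -> a
  T1 -> b
  T2 -> c

CYK fill, restricted to cells inside w[3..4]:
  T[3,3] 'a' = {A,S,T0}  orig:{A,S}
  T[4,4] 'a' = {A,S,T0}  orig:{A,S}
  T[3,4] 'aa' = {A,B,S}

Original NTs in T[3,4] deriving "aa": ["A", "B", "S"]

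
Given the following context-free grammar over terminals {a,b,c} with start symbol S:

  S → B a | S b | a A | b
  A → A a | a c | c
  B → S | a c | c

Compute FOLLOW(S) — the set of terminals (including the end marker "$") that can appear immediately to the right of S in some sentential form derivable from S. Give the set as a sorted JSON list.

Compute FIRST by fixpoint:
iter 1:
  A via A→a c: +{a}
  A via A→c: +{c}
  B via B→a c: +{a}
  B via B→c: +{c}
  S via S→B a: +{a,c}
  S via S→b: +{b}
  S: {a,b,c}  A: {a,c}  B: {a,c}
iter 2:
  B via B→S: +{b}
  S: {a,b,c}  A: {a,c}  B: {a,b,c}
iter 3: (no change)
  S: {a,b,c}  A: {a,c}  B: {a,b,c}

FOLLOW iteration:
seed FOLLOW(S) with $
iter 1:
  A→A a: FOLLOW(A) ⊇ FIRST(a) = {a}; new: +{a}
  S→B a: FOLLOW(B) ⊇ FIRST(a) = {a}; new: +{a}
  S→S b: FOLLOW(S) ⊇ FIRST(b) = {b}; new: +{b}
  S→a A: FOLLOW(A) ⊇ FOLLOW(S) ⊇ {$,b}; new: +{$,b}
  S: {$,b}  A: {$,a,b}  B: {a}
iter 2:
  B→S: FOLLOW(S) ⊇ FOLLOW(B) ⊇ {a}; new: +{a}
  S: {$,a,b}  A: {$,a,b}  B: {a}
iter 3: done
  S: {$,a,b}  A: {$,a,b}  B: {a}

FOLLOW(S) = ["$", "a", "b"]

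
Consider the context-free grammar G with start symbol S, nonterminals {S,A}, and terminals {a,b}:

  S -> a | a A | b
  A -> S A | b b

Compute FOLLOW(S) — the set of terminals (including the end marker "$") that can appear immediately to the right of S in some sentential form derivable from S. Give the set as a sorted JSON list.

Compute FIRST by fixpoint:
pass 1:
  A via A→b b: +{b}
  S via S→a: +{a}
  S via S→b: +{b}
  FIRST[S]={a,b}  FIRST[A]={b}
pass 2:
  A via A→S A: +{a}
  FIRST[S]={a,b}  FIRST[A]={a,b}
pass 3: done
  FIRST[S]={a,b}  FIRST[A]={a,b}

Compute FOLLOW by fixpoint:
FOLLOW(S) := {$}
[1]
  A→S A: FOLLOW(S) ⊇ FIRST(A) = {a,b}; new: +{a,b}
  S→a A: FOLLOW(A) ⊇ FOLLOW(S) ⊇ {$,a,b}; new: +{$,a,b}
  FOLLOW(S)={$,a,b}  FOLLOW(A)={$,a,b}
[2] done
  FOLLOW(S)={$,a,b}  FOLLOW(A)={$,a,b}

FOLLOW(S) = ["$", "a", "b"]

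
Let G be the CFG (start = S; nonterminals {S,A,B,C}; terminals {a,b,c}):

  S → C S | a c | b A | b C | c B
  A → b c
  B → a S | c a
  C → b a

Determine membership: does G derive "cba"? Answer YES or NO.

CNF form of G:
  S -> C S | T0 A | T0 C | T1 B | T2 T1
  A -> T0 T1
  B -> T1 T2 | T2 S
  C -> T0 T2
  T0 -> b
  T1 -> c
  T2 -> a

Fill CYK table bottom-up:
  T[0,0] 'c' = {T1}  orig:{}
  T[1,1] 'b' = {T0}  orig:{}
  T[2,2] 'a' = {T2}  orig:{}
  T[0,1] 'cb' = ∅
  T[1,2] 'ba' = {C}
  T[0,2] 'cba' = ∅

S ∉ T[0,2] ⇒ NO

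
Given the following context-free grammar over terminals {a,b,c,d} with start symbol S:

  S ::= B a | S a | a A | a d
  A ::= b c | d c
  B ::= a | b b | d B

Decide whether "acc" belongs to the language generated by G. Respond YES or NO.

CNF form of G:
  S -> B T3 | S T3 | T3 A | T3 T2
  A -> T0 T1 | T2 T1
  B -> T0 T0 | T2 B | a
  T0 -> b
  T1 -> c
  T2 -> d
  T3 -> a

CYK fill:
  [0..0]={B,T3}  "a"  orig:{B}
  [1..1]={T1}  "c"  orig:{}
  [2..2]={T1}  "c"  orig:{}
  [0..1]=∅  "ac"
  [1..2]=∅  "cc"
  [0..2]=∅  "acc"

S ∉ T[0,2] ⇒ NO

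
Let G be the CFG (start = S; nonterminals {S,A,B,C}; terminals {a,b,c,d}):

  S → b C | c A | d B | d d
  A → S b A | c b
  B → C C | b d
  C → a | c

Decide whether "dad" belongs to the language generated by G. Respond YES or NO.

CNF form of G:
  S -> T0 C | T1 A | T2 B | T2 T2
  A -> S X3 | T1 T0
  B -> C C | T0 T2
  C -> a | c
  T0 -> b
  T1 -> c
  T2 -> d
  X3 -> T0 A

CYK fill:
  [0..0]={T2}  "d"  orig:{}
  [1..1]={C}  "a"
  [2..2]={T2}  "d"  orig:{}
  [0..1]=∅  "da"
  [1..2]=∅  "ad"
  [0..2]=∅  "dad"

S ∉ T[0,2] ⇒ NO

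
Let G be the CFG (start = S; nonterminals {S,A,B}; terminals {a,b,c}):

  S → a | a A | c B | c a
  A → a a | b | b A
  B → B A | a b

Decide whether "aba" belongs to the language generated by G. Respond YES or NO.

CNF form of G:
  S -> T0 A | T2 B | T2 T0 | a
  A -> T0 T0 | T1 A | b
  B -> B A | T0 T1
  T0 -> a
  T1 -> b
  T2 -> c

Fill CYK table bottom-up:
  cell(0,0) a: {S,T0}  orig:{S}
  cell(1,1) b: {A,T1}  orig:{A}
  cell(2,2) a: {S,T0}  orig:{S}
  cell(0,1) ab: {B,S}
  cell(1,2) ba: ∅
  cell(0,2) aba: ∅

S ∉ T[0,2] ⇒ NO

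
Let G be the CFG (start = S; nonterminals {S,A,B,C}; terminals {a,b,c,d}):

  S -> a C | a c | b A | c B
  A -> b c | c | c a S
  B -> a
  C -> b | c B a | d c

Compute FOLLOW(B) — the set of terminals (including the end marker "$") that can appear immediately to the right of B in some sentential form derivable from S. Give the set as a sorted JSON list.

Compute FIRST by fixpoint:
round 1:
  A via A→b c: +{b}
  A via A→c: +{c}
  B via B→a: +{a}
  C via C→b: +{b}
  C via C→c B a: +{c}
  C via C→d c: +{d}
  S via S→a C: +{a}
  S via S→b A: +{b}
  S via S→c B: +{c}
  FIRST(S)={a,b,c}  FIRST(A)={b,c}  FIRST(B)={a}  FIRST(C)={b,c,d}
round 2: done
  FIRST(S)={a,b,c}  FIRST(A)={b,c}  FIRST(B)={a}  FIRST(C)={b,c,d}

FOLLOW iteration:
seed FOLLOW(S) with $
round 1:
  C→c B a: FOLLOW(B) ⊇ FIRST(a) = {a}; new: +{a}
  S→a C: FOLLOW(C) ⊇ FOLLOW(S) ⊇ {$}; new: +{$}
  S→b A: FOLLOW(A) ⊇ FOLLOW(S) ⊇ {$}; new: +{$}
  S→c B: FOLLOW(B) ⊇ FOLLOW(S) ⊇ {$}; new: +{$}
  FOLLOW(S)={$}  FOLLOW(A)={$}  FOLLOW(B)={$,a}  FOLLOW(C)={$}
round 2: (no change)
  FOLLOW(S)={$}  FOLLOW(A)={$}  FOLLOW(B)={$,a}  FOLLOW(C)={$}

FOLLOW(B) = ["$", "a"]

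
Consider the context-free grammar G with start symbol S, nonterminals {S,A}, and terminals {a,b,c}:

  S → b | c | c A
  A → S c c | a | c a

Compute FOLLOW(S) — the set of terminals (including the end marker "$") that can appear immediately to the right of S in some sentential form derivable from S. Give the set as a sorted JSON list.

FIRST iteration:
[1]
  A via A→a: +{a}
  A via A→c a: +{c}
  S via S→b: +{b}
  S via S→c: +{c}
  FIRST(S)={b,c}  FIRST(A)={a,c}
[2]
  A via A→S c c: +{b}
  FIRST(S)={b,c}  FIRST(A)={a,b,c}
[3] done
  FIRST(S)={b,c}  FIRST(A)={a,b,c}

FOLLOW iteration:
seed FOLLOW(S) with $
[1]
  A→S c c: FOLLOW(S) ⊇ FIRST(c) = {c}; new: +{c}
  S→c A: FOLLOW(A) ⊇ FOLLOW(S) ⊇ {$,c}; new: +{$,c}
  FOLLOW(S)={$,c}  FOLLOW(A)={$,c}
[2] done
  FOLLOW(S)={$,c}  FOLLOW(A)={$,c}

FOLLOW(S) = ["$", "c"]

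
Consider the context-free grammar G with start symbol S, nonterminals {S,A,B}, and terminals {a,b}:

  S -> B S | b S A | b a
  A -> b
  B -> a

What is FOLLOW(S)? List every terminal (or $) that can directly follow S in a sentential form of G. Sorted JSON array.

FIRST iteration:
[1]
  A via A→b: +{b}
  B via B→a: +{a}
  S via S→B S: +{a}
  S via S→b S A: +{b}
  S: {a,b}  A: {b}  B: {a}
[2] (stable)
  S: {a,b}  A: {b}  B: {a}

FOLLOW sets:
initialize: $ ∈ FOLLOW(S)
pass 1:
  S→B S: FOLLOW(B) ⊇ FIRST(S) = {a,b}; new: +{a,b}
  S→b S A: FOLLOW(S) ⊇ FIRST(A) = {b}; new: +{b}
  S→b S A: FOLLOW(A) ⊇ FOLLOW(S) ⊇ {$,b}; new: +{$,b}
  S: {$,b}  A: {$,b}  B: {a,b}
pass 2: (stable)
  S: {$,b}  A: {$,b}  B: {a,b}

FOLLOW(S) = ["$", "b"]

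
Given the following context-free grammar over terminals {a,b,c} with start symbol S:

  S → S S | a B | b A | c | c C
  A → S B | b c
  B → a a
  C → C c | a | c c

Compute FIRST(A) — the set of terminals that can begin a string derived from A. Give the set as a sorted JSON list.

Compute FIRST by fixpoint:
iter 1:
  A via A→b c: +{b}
  B via B→a a: +{a}
  C via C→a: +{a}
  C via C→c c: +{c}
  S via S→a B: +{a}
  S via S→b A: +{b}
  S via S→c: +{c}
  S: {a,b,c}  A: {b}  B: {a}  C: {a,c}
iter 2:
  A via A→S B: +{a,c}
  S: {a,b,c}  A: {a,b,c}  B: {a}  C: {a,c}
iter 3: (no change)
  S: {a,b,c}  A: {a,b,c}  B: {a}  C: {a,c}

FIRST(A) = ["a", "b", "c"]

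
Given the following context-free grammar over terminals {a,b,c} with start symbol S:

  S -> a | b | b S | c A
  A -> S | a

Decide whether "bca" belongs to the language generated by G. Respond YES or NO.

Convert to CNF:
  S -> T0 S | T1 A | a | b
  A -> T0 S | T1 A | a | b
  T0 -> b
  T1 -> c

Fill CYK table bottom-up:
  [0..0]={A,S,T0}  "b"  orig:{A,S}
  [1..1]={T1}  "c"  orig:{}
  [2..2]={A,S}  "a"
  [0..1]=∅  "bc"
  [1..2]={A,S}  "ca"
  [0..2]={A,S}  "bca"

S ∈ T[0,2] ⇒ YES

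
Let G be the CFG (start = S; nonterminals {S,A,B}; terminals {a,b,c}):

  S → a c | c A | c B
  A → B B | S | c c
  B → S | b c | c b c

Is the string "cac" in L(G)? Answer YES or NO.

Convert to CNF:
  S -> T0 T1 | T1 A | T1 B
  A -> B B | T0 T1 | T1 A | T1 B | T1 T1
  B -> T0 T1 | T1 A | T1 B | T1 X3 | T2 T1
  T0 -> a
  T1 -> c
  T2 -> b
  X3 -> T2 T1

CYK table (by increasing span):
  T[0,0] 'c' = {T1}  orig:{}
  T[1,1] 'a' = {T0}  orig:{}
  T[2,2] 'c' = {T1}  orig:{}
  T[0,1] 'ca' = ∅
  T[1,2] 'ac' = {A,B,S}
  T[0,2] 'cac' = {A,B,S}

S ∈ T[0,2] ⇒ YES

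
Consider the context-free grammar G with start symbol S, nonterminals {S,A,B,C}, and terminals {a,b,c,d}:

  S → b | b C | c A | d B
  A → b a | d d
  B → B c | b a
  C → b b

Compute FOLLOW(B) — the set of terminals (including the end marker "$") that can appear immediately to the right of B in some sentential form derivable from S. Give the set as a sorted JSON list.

FIRST iteration:
iter 1:
  A via A→b a: +{b}
  A via A→d d: +{d}
  B via B→b a: +{b}
  C via C→b b: +{b}
  S via S→b: +{b}
  S via S→c A: +{c}
  S via S→d B: +{d}
  FIRST(S)={b,c,d}  FIRST(A)={b,d}  FIRST(B)={b}  FIRST(C)={b}
iter 2: (stable)
  FIRST(S)={b,c,d}  FIRST(A)={b,d}  FIRST(B)={b}  FIRST(C)={b}

FOLLOW iteration:
seed FOLLOW(S) with $
pass 1:
  B→B c: FOLLOW(B) ⊇ FIRST(c) = {c}; new: +{c}
  S→b C: FOLLOW(C) ⊇ FOLLOW(S) ⊇ {$}; new: +{$}
  S→c A: FOLLOW(A) ⊇ FOLLOW(S) ⊇ {$}; new: +{$}
  S→d B: FOLLOW(B) ⊇ FOLLOW(S) ⊇ {$}; new: +{$}
  S: {$}  A: {$}  B: {$,c}  C: {$}
pass 2: (no change)
  S: {$}  A: {$}  B: {$,c}  C: {$}

FOLLOW(B) = ["$", "c"]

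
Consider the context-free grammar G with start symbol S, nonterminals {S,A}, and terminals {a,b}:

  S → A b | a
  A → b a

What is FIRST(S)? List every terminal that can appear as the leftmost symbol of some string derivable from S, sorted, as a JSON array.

FIRST sets, iterate to fixpoint:
iter 1:
  A via A→b a: +{b}
  S via S→A b: +{b}
  S via S→a: +{a}
  S: {a,b}  A: {b}
iter 2: — fixpoint
  S: {a,b}  A: {b}

FIRST(S) = ["a", "b"]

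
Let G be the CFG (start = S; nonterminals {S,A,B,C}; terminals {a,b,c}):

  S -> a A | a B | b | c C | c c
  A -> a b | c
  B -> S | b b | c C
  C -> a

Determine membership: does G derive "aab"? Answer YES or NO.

Convert to CNF:
  S -> T0 A | T0 B | T2 C | T2 T2 | b
  A -> T0 T1 | c
  B -> T0 A | T0 B | T1 T1 | T2 C | T2 T2 | b
  C -> a
  T0 -> a
  T1 -> b
  T2 -> c

Fill CYK table bottom-up:
  [0..0]={C,T0}  "a"  orig:{C}
  [1..1]={C,T0}  "a"  orig:{C}
  [2..2]={B,S,T1}  "b"  orig:{B,S}
  [0..1]=∅  "aa"
  [1..2]={A,B,S}  "ab"
  [0..2]={B,S}  "aab"

S ∈ T[0,2] ⇒ YES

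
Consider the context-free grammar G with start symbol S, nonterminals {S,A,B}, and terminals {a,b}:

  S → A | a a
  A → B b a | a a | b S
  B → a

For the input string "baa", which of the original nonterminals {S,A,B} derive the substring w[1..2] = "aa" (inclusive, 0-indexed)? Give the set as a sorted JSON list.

Convert to CNF:
  S -> B X3 | T0 S | T1 T1
  A -> B X2 | T0 S | T1 T1
  B -> a
  T0 -> b
  T1 -> a
  X2 -> T0 T1
  X3 -> T0 T1

CYK table (by increasing span), restricted to cells inside w[1..2]:
  cell(1,1) a: {B,T1}  orig:{B}
  cell(2,2) a: {B,T1}  orig:{B}
  cell(1,2) aa: {A,S}

Original NTs in T[1,2] deriving "aa": ["A", "S"]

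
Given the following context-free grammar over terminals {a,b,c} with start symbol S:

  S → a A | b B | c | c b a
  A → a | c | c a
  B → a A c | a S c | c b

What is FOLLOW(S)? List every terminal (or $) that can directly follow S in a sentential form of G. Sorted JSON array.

Compute FIRST by fixpoint:
[1]
  A via A→a: +{a}
  A via A→c: +{c}
  B via B→a A c: +{a}
  B via B→c b: +{c}
  S via S→a A: +{a}
  S via S→b B: +{b}
  S via S→c: +{c}
  S: {a,b,c}  A: {a,c}  B: {a,c}
[2] — fixpoint
  S: {a,b,c}  A: {a,c}  B: {a,c}

FOLLOW iteration:
initialize: $ ∈ FOLLOW(S)
[1]
  B→a A c: FOLLOW(A) ⊇ FIRST(c) = {c}; new: +{c}
  B→a S c: FOLLOW(S) ⊇ FIRST(c) = {c}; new: +{c}
  S→a A: FOLLOW(A) ⊇ FOLLOW(S) ⊇ {$,c}; new: +{$}
  S→b B: FOLLOW(B) ⊇ FOLLOW(S) ⊇ {$,c}; new: +{$,c}
  S: {$,c}  A: {$,c}  B: {$,c}
[2] done
  S: {$,c}  A: {$,c}  B: {$,c}

FOLLOW(S) = ["$", "c"]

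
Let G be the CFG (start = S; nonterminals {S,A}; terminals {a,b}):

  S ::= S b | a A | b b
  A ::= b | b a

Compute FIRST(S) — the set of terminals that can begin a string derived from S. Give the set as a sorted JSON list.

FIRST iteration:
[1]
  A via A→b: +{b}
  S via S→a A: +{a}
  S via S→b b: +{b}
  S: {a,b}  A: {b}
[2] — fixpoint
  S: {a,b}  A: {b}

FIRST(S) = ["a", "b"]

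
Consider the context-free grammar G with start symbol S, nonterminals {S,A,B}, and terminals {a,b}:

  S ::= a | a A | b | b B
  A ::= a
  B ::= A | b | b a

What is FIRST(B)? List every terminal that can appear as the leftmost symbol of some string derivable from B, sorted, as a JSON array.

Compute FIRST by fixpoint:
round 1:
  A via A→a: +{a}
  B via B→A: +{a}
  B via B→b: +{b}
  S via S→a: +{a}
  S via S→b: +{b}
  S: {a,b}  A: {a}  B: {a,b}
round 2: (stable)
  S: {a,b}  A: {a}  B: {a,b}

FIRST(B) = ["a", "b"]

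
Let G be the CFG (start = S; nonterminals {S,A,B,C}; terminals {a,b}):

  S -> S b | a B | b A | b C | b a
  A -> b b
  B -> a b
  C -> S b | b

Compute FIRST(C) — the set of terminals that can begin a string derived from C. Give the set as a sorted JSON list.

FIRST iteration:
iter 1:
  A via A→b b: +{b}
  B via B→a b: +{a}
  C via C→b: +{b}
  S via S→a B: +{a}
  S via S→b A: +{b}
  FIRST[S]={a,b}  FIRST[A]={b}  FIRST[B]={a}  FIRST[C]={b}
iter 2:
  C via C→S b: +{a}
  FIRST[S]={a,b}  FIRST[A]={b}  FIRST[B]={a}  FIRST[C]={a,b}
iter 3: (no change)
  FIRST[S]={a,b}  FIRST[A]={b}  FIRST[B]={a}  FIRST[C]={a,b}

FIRST(C) = ["a", "b"]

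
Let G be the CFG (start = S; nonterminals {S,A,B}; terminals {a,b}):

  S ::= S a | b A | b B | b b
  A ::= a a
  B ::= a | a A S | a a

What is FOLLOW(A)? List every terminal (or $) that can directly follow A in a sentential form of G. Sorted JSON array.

Compute FIRST by fixpoint:
pass 1:
  A via A→a a: +{a}
  B via B→a: +{a}
  S via S→b A: +{b}
  FIRST(S)={b}  FIRST(A)={a}  FIRST(B)={a}
pass 2: (no change)
  FIRST(S)={b}  FIRST(A)={a}  FIRST(B)={a}

Compute FOLLOW by fixpoint:
initialize: $ ∈ FOLLOW(S)
round 1:
  B→a A S: FOLLOW(A) ⊇ FIRST(S) = {b}; new: +{b}
  S→S a: FOLLOW(S) ⊇ FIRST(a) = {a}; new: +{a}
  S→b A: FOLLOW(A) ⊇ FOLLOW(S) ⊇ {$,a}; new: +{$,a}
  S→b B: FOLLOW(B) ⊇ FOLLOW(S) ⊇ {$,a}; new: +{$,a}
  FOLLOW[S]={$,a}  FOLLOW[A]={$,a,b}  FOLLOW[B]={$,a}
round 2: — fixpoint
  FOLLOW[S]={$,a}  FOLLOW[A]={$,a,b}  FOLLOW[B]={$,a}

FOLLOW(A) = ["$", "a", "b"]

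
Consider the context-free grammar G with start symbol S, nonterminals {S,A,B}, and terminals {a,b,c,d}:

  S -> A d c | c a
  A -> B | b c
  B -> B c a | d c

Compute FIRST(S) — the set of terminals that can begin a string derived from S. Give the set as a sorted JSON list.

FIRST iteration:
[1]
  A via A→b c: +{b}
  B via B→d c: +{d}
  S via S→A d c: +{b}
  S via S→c a: +{c}
  FIRST[S]={b,c}  FIRST[A]={b}  FIRST[B]={d}
[2]
  A via A→B: +{d}
  S via S→A d c: +{d}
  FIRST[S]={b,c,d}  FIRST[A]={b,d}  FIRST[B]={d}
[3] (no change)
  FIRST[S]={b,c,d}  FIRST[A]={b,d}  FIRST[B]={d}

FIRST(S) = ["b", "c", "d"]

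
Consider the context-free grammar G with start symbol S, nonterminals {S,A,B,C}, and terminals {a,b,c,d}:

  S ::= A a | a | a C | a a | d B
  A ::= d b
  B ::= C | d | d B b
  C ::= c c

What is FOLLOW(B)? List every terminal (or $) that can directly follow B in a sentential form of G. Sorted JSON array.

FIRST iteration:
pass 1:
  A via A→d b: +{d}
  B via B→d: +{d}
  C via C→c c: +{c}
  S via S→A a: +{d}
  S via S→a: +{a}
  FIRST(S)={a,d}  FIRST(A)={d}  FIRST(B)={d}  FIRST(C)={c}
pass 2:
  B via B→C: +{c}
  FIRST(S)={a,d}  FIRST(A)={d}  FIRST(B)={c,d}  FIRST(C)={c}
pass 3: — fixpoint
  FIRST(S)={a,d}  FIRST(A)={d}  FIRST(B)={c,d}  FIRST(C)={c}

FOLLOW sets:
seed FOLLOW(S) with $
round 1:
  B→d B b: FOLLOW(B) ⊇ FIRST(b) = {b}; new: +{b}
  S→A a: FOLLOW(A) ⊇ FIRST(a) = {a}; new: +{a}
  S→a C: FOLLOW(C) ⊇ FOLLOW(S) ⊇ {$}; new: +{$}
  S→d B: FOLLOW(B) ⊇ FOLLOW(S) ⊇ {$}; new: +{$}
  FOLLOW[S]={$}  FOLLOW[A]={a}  FOLLOW[B]={$,b}  FOLLOW[C]={$}
round 2:
  B→C: FOLLOW(C) ⊇ FOLLOW(B) ⊇ {$,b}; new: +{b}
  FOLLOW[S]={$}  FOLLOW[A]={a}  FOLLOW[B]={$,b}  FOLLOW[C]={$,b}
round 3: done
  FOLLOW[S]={$}  FOLLOW[A]={a}  FOLLOW[B]={$,b}  FOLLOW[C]={$,b}

FOLLOW(B) = ["$", "b"]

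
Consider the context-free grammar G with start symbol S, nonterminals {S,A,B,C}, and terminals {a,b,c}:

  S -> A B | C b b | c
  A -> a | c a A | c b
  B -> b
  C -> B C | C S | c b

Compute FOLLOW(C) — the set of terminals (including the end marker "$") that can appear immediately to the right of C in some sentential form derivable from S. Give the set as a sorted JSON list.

Compute FIRST by fixpoint:
pass 1:
  A via A→a: +{a}
  A via A→c a A: +{c}
  B via B→b: +{b}
  C via C→B C: +{b}
  C via C→c b: +{c}
  S via S→A B: +{a,c}
  S via S→C b b: +{b}
  S: {a,b,c}  A: {a,c}  B: {b}  C: {b,c}
pass 2: (no change)
  S: {a,b,c}  A: {a,c}  B: {b}  C: {b,c}

FOLLOW iteration:
FOLLOW(S) := {$}
[1]
  C→B C: FOLLOW(B) ⊇ FIRST(C) = {b,c}; new: +{b,c}
  C→C S: FOLLOW(C) ⊇ FIRST(S) = {a,b,c}; new: +{a,b,c}
  C→C S: FOLLOW(S) ⊇ FOLLOW(C) ⊇ {a,b,c}; new: +{a,b,c}
  S→A B: FOLLOW(A) ⊇ FIRST(B) = {b}; new: +{b}
  S→A B: FOLLOW(B) ⊇ FOLLOW(S) ⊇ {$,a,b,c}; new: +{$,a}
  FOLLOW(S)={$,a,b,c}  FOLLOW(A)={b}  FOLLOW(B)={$,a,b,c}  FOLLOW(C)={a,b,c}
[2] (no change)
  FOLLOW(S)={$,a,b,c}  FOLLOW(A)={b}  FOLLOW(B)={$,a,b,c}  FOLLOW(C)={a,b,c}

FOLLOW(C) = ["a", "b", "c"]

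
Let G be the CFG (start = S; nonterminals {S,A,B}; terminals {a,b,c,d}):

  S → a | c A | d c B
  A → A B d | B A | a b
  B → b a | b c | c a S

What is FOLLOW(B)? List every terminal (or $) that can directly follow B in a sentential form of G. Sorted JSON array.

FIRST iteration:
iter 1:
  A via A→a b: +{a}
  B via B→b a: +{b}
  B via B→c a S: +{c}
  S via S→a: +{a}
  S via S→c A: +{c}
  S via S→d c B: +{d}
  S: {a,c,d}  A: {a}  B: {b,c}
iter 2:
  A via A→B A: +{b,c}
  S: {a,c,d}  A: {a,b,c}  B: {b,c}
iter 3: (stable)
  S: {a,c,d}  A: {a,b,c}  B: {b,c}

FOLLOW sets:
FOLLOW(S) := {$}
[1]
  A→A B d: FOLLOW(A) ⊇ FIRST(B) = {b,c}; new: +{b,c}
  A→A B d: FOLLOW(B) ⊇ FIRST(d) = {d}; new: +{d}
  A→B A: FOLLOW(B) ⊇ FIRST(A) = {a,b,c}; new: +{a,b,c}
  B→c a S: FOLLOW(S) ⊇ FOLLOW(B) ⊇ {a,b,c,d}; new: +{a,b,c,d}
  S→c A: FOLLOW(A) ⊇ FOLLOW(S) ⊇ {$,a,b,c,d}; new: +{$,a,d}
  S→d c B: FOLLOW(B) ⊇ FOLLOW(S) ⊇ {$,a,b,c,d}; new: +{$}
  S: {$,a,b,c,d}  A: {$,a,b,c,d}  B: {$,a,b,c,d}
[2] done
  S: {$,a,b,c,d}  A: {$,a,b,c,d}  B: {$,a,b,c,d}

FOLLOW(B) = ["$", "a", "b", "c", "d"]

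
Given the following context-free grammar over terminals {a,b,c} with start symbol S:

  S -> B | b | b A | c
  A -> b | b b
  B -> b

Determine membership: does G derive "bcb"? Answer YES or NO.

Convert to CNF:
  S -> T0 A | b | c
  A -> T0 T0 | b
  B -> b
  T0 -> b

CYK table (by increasing span):
  T[0,0] 'b' = {A,B,S,T0}  orig:{A,B,S}
  T[1,1] 'c' = {S}
  T[2,2] 'b' = {A,B,S,T0}  orig:{A,B,S}
  T[0,1] 'bc' = ∅
  T[1,2] 'cb' = ∅
  T[0,2] 'bcb' = ∅

S ∉ T[0,2] ⇒ NO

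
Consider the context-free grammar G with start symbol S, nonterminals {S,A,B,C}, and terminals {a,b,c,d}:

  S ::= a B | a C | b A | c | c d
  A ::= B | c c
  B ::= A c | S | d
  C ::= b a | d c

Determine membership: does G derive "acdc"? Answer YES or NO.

Convert to CNF:
  S -> T0 T3 | T1 B | T1 C | T2 A | c
  A -> A T0 | T0 T0 | T0 T3 | T1 B | T1 C | T2 A | c | d
  B -> A T0 | T0 T3 | T1 B | T1 C | T2 A | c | d
  C -> T2 T1 | T3 T0
  T0 -> c
  T1 -> a
  T2 -> b
  T3 -> d

CYK fill:
  [0..0]={T1}  "a"  orig:{}
  [1..1]={A,B,S,T0}  "c"  orig:{A,B,S}
  [2..2]={A,B,T3}  "d"  orig:{A,B}
  [3..3]={A,B,S,T0}  "c"  orig:{A,B,S}
  [0..1]={A,B,S}  "ac"
  [1..2]={A,B,S}  "cd"
  [2..3]={A,B,C}  "dc"
  [0..2]={A,B,S}  "acd"
  [1..3]={A,B}  "cdc"
  [0..3]={A,B,S}  "acdc"

S ∈ T[0,3] ⇒ YES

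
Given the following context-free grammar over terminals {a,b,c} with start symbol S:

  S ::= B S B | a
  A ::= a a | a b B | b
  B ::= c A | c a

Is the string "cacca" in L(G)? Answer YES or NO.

CNF form of G:
  S -> B X4 | a
  A -> T0 T0 | T0 X3 | b
  B -> T2 A | T2 T0
  T0 -> a
  T1 -> b
  T2 -> c
  X3 -> T1 B
  X4 -> S B

Fill CYK table bottom-up:
  T[0,0] 'c' = {T2}  orig:{}
  T[1,1] 'a' = {S,T0}  orig:{S}
  T[2,2] 'c' = {T2}  orig:{}
  T[3,3] 'c' = {T2}  orig:{}
  T[4,4] 'a' = {S,T0}  orig:{S}
  T[0,1] 'ca' = {B}
  T[1,2] 'ac' = ∅
  T[2,3] 'cc' = ∅
  T[3,4] 'ca' = {B}
  T[0,2] 'cac' = ∅
  T[1,3] 'acc' = ∅
  T[2,4] 'cca' = ∅
  T[0,3] 'cacc' = ∅
  T[1,4] 'acca' = ∅
  T[0,4] 'cacca' = ∅

S ∉ T[0,4] ⇒ NO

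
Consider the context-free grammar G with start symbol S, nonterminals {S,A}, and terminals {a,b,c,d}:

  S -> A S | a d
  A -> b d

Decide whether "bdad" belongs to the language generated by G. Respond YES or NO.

Convert to CNF:
  S -> A S | T2 T1
  A -> T0 T1
  T0 -> b
  T1 -> d
  T2 -> a

CYK table (by increasing span):
  T[0,0] 'b' = {T0}  orig:{}
  T[1,1] 'd' = {T1}  orig:{}
  T[2,2] 'a' = {T2}  orig:{}
  T[3,3] 'd' = {T1}  orig:{}
  T[0,1] 'bd' = {A}
  T[1,2] 'da' = ∅
  T[2,3] 'ad' = {S}
  T[0,2] 'bda' = ∅
  T[1,3] 'dad' = ∅
  T[0,3] 'bdad' = {S}

S ∈ T[0,3] ⇒ YES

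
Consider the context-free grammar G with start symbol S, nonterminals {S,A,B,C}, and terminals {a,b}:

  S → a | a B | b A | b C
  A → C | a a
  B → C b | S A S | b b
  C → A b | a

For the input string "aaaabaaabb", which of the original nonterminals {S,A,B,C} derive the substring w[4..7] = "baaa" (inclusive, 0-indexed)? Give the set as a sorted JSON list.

CNF form of G:
  S -> T0 A | T0 C | T1 B | a
  A -> A T0 | T1 T1 | a
  B -> C T0 | S X2 | T0 T0
  C -> A T0 | a
  T0 -> b
  T1 -> a
  X2 -> A S

Fill CYK table bottom-up (cells [i..j] with 4 ≤ i ≤ j ≤ 7 only):
  T[4,4] 'b' = {T0}  orig:{}
  T[5,5] 'a' = {A,C,S,T1}  orig:{A,C,S}
  T[6,6] 'a' = {A,C,S,T1}  orig:{A,C,S}
  T[7,7] 'a' = {A,C,S,T1}  orig:{A,C,S}
  T[4,5] 'ba' = {S}
  T[5,6] 'aa' = {A,X2}  orig:{A}
  T[6,7] 'aa' = {A,X2}  orig:{A}
  T[4,6] 'baa' = {S}
  T[5,7] 'aaa' = {B,X2}  orig:{B}
  T[4,7] 'baaa' = {B}

Original NTs in T[4,7] deriving "baaa": ["B"]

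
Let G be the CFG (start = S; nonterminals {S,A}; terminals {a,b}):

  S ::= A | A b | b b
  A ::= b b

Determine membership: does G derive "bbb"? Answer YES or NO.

Convert to CNF:
  S -> A T0 | T0 T0
  A -> T0 T0
  T0 -> b

Fill CYK table bottom-up:
  cell(0,0) b: {T0}  orig:{}
  cell(1,1) b: {T0}  orig:{}
  cell(2,2) b: {T0}  orig:{}
  cell(0,1) bb: {A,S}
  cell(1,2) bb: {A,S}
  cell(0,2) bbb: {S}

S ∈ T[0,2] ⇒ YES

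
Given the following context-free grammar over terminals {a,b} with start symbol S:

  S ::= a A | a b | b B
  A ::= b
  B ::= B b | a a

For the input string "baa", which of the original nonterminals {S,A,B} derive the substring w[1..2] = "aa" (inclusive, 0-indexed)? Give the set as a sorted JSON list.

Convert to CNF:
  S -> T0 B | T1 A | T1 T0
  A -> b
  B -> B T0 | T1 T1
  T0 -> b
  T1 -> a

CYK fill — only the sub-triangle for w[1..2]:
  [1..1]={T1}  "a"  orig:{}
  [2..2]={T1}  "a"  orig:{}
  [1..2]={B}  "aa"

Original NTs in T[1,2] deriving "aa": ["B"]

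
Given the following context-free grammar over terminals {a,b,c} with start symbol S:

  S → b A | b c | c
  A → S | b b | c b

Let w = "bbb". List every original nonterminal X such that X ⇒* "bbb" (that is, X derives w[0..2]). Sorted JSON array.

Convert to CNF:
  S -> T0 A | T0 T1 | c
  A -> T0 A | T0 T0 | T0 T1 | T1 T0 | c
  T0 -> b
  T1 -> c

CYK table (by increasing span), restricted to cells inside w[0..2]:
  T[0,0] 'b' = {T0}  orig:{}
  T[1,1] 'b' = {T0}  orig:{}
  T[2,2] 'b' = {T0}  orig:{}
  T[0,1] 'bb' = {A}
  T[1,2] 'bb' = {A}
  T[0,2] 'bbb' = {A,S}

Original NTs in T[0,2] deriving "bbb": ["A", "S"]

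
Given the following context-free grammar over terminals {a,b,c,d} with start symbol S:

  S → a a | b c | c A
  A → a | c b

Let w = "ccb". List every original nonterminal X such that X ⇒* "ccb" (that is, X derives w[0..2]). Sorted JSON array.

Convert to CNF:
  S -> T0 A | T1 T0 | T2 T2
  A -> T0 T1 | a
  T0 -> c
  T1 -> b
  T2 -> a

CYK table (by increasing span) (cells [i..j] with 0 ≤ i ≤ j ≤ 2 only):
  cell(0,0) c: {T0}  orig:{}
  cell(1,1) c: {T0}  orig:{}
  cell(2,2) b: {T1}  orig:{}
  cell(0,1) cc: ∅
  cell(1,2) cb: {A}
  cell(0,2) ccb: {S}

Original NTs in T[0,2] deriving "ccb": ["S"]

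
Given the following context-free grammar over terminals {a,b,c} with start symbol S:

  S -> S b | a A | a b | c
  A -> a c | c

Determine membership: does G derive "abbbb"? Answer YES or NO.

CNF form of G:
  S -> S T2 | T0 A | T0 T2 | c
  A -> T0 T1 | c
  T0 -> a
  T1 -> c
  T2 -> b

CYK table (by increasing span):
  cell(0,0) a: {T0}  orig:{}
  cell(1,1) b: {T2}  orig:{}
  cell(2,2) b: {T2}  orig:{}
  cell(3,3) b: {T2}  orig:{}
  cell(4,4) b: {T2}  orig:{}
  cell(0,1) ab: {S}
  cell(1,2) bb: ∅
  cell(2,3) bb: ∅
  cell(3,4) bb: ∅
  cell(0,2) abb: {S}
  cell(1,3) bbb: ∅
  cell(2,4) bbb: ∅
  cell(0,3) abbb: {S}
  cell(1,4) bbbb: ∅
  cell(0,4) abbbb: {S}

S ∈ T[0,4] ⇒ YES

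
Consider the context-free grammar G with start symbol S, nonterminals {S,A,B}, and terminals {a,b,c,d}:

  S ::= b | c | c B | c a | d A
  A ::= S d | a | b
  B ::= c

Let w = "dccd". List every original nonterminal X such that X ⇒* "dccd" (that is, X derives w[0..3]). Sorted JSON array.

Convert to CNF:
  S -> T0 A | T1 B | T1 T2 | b | c
  A -> S T0 | a | b
  B -> c
  T0 -> d
  T1 -> c
  T2 -> a

Fill CYK table bottom-up — only the sub-triangle for w[0..3]:
  [0..0]={T0}  "d"  orig:{}
  [1..1]={B,S,T1}  "c"  orig:{B,S}
  [2..2]={B,S,T1}  "c"  orig:{B,S}
  [3..3]={T0}  "d"  orig:{}
  [0..1]=∅  "dc"
  [1..2]={S}  "cc"
  [2..3]={A}  "cd"
  [0..2]=∅  "dcc"
  [1..3]={A}  "ccd"
  [0..3]={S}  "dccd"

Original NTs in T[0,3] deriving "dccd": ["S"]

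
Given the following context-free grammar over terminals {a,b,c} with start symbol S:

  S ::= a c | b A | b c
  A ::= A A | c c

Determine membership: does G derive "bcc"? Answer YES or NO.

CNF form of G:
  S -> T1 T0 | T2 A | T2 T0
  A -> A A | T0 T0
  T0 -> c
  T1 -> a
  T2 -> b

CYK table (by increasing span):
  T[0,0] 'b' = {T2}  orig:{}
  T[1,1] 'c' = {T0}  orig:{}
  T[2,2] 'c' = {T0}  orig:{}
  T[0,1] 'bc' = {S}
  T[1,2] 'cc' = {A}
  T[0,2] 'bcc' = {S}

S ∈ T[0,2] ⇒ YES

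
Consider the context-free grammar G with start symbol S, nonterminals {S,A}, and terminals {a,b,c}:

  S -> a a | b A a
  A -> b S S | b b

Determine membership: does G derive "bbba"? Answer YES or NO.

CNF form of G:
  S -> T0 X3 | T1 T1
  A -> T0 T0 | T0 X2
  T0 -> b
  T1 -> a
  X2 -> S S
  X3 -> A T1

CYK fill:
  T[0,0] 'b' = {T0}  orig:{}
  T[1,1] 'b' = {T0}  orig:{}
  T[2,2] 'b' = {T0}  orig:{}
  T[3,3] 'a' = {T1}  orig:{}
  T[0,1] 'bb' = {A}
  T[1,2] 'bb' = {A}
  T[2,3] 'ba' = ∅
  T[0,2] 'bbb' = ∅
  T[1,3] 'bba' = {X3}  orig:{}
  T[0,3] 'bbba' = {S}

S ∈ T[0,3] ⇒ YES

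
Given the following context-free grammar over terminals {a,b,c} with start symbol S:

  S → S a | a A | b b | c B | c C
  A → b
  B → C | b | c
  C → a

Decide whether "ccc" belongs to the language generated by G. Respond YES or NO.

Convert to CNF:
  S -> S T0 | T0 A | T1 T1 | T2 B | T2 C
  A -> b
  B -> a | b | c
  C -> a
  T0 -> a
  T1 -> b
  T2 -> c

CYK table (by increasing span):
  cell(0,0) c: {B,T2}  orig:{B}
  cell(1,1) c: {B,T2}  orig:{B}
  cell(2,2) c: {B,T2}  orig:{B}
  cell(0,1) cc: {S}
  cell(1,2) cc: {S}
  cell(0,2) ccc: ∅

S ∉ T[0,2] ⇒ NO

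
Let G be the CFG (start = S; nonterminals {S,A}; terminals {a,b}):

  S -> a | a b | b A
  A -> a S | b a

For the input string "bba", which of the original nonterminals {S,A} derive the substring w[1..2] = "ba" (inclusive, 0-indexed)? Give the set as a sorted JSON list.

Convert to CNF:
  S -> T0 T1 | T1 A | a
  A -> T0 S | T1 T0
  T0 -> a
  T1 -> b

CYK table (by increasing span) — only the sub-triangle for w[1..2]:
  [1..1]={T1}  "b"  orig:{}
  [2..2]={S,T0}  "a"  orig:{S}
  [1..2]={A}  "ba"

Original NTs in T[1,2] deriving "ba": ["A"]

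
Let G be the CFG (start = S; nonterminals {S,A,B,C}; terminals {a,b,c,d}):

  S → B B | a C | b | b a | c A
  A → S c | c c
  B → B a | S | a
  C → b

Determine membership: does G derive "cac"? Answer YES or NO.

CNF form of G:
  S -> B B | T0 A | T1 C | T2 T1 | b
  A -> S T0 | T0 T0
  B -> B B | B T1 | T0 A | T1 C | T2 T1 | a | b
  C -> b
  T0 -> c
  T1 -> a
  T2 -> b

Fill CYK table bottom-up:
  cell(0,0) c: {T0}  orig:{}
  cell(1,1) a: {B,T1}  orig:{B}
  cell(2,2) c: {T0}  orig:{}
  cell(0,1) ca: ∅
  cell(1,2) ac: ∅
  cell(0,2) cac: ∅

S ∉ T[0,2] ⇒ NO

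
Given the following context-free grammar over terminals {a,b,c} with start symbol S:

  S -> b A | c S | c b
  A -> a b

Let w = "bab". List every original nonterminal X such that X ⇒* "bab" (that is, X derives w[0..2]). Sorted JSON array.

CNF form of G:
  S -> T1 A | T2 S | T2 T1
  A -> T0 T1
  T0 -> a
  T1 -> b
  T2 -> c

CYK fill, restricted to cells inside w[0..2]:
  [0..0]={T1}  "b"  orig:{}
  [1..1]={T0}  "a"  orig:{}
  [2..2]={T1}  "b"  orig:{}
  [0..1]=∅  "ba"
  [1..2]={A}  "ab"
  [0..2]={S}  "bab"

Original NTs in T[0,2] deriving "bab": ["S"]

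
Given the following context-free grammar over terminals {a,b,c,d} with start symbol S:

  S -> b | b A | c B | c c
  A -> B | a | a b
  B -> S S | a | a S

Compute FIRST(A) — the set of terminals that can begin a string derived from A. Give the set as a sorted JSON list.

Compute FIRST by fixpoint:
round 1:
  A via A→a: +{a}
  B via B→a: +{a}
  S via S→b: +{b}
  S via S→c B: +{c}
  FIRST[S]={b,c}  FIRST[A]={a}  FIRST[B]={a}
round 2:
  B via B→S S: +{b,c}
  FIRST[S]={b,c}  FIRST[A]={a}  FIRST[B]={a,b,c}
round 3:
  A via A→B: +{b,c}
  FIRST[S]={b,c}  FIRST[A]={a,b,c}  FIRST[B]={a,b,c}
round 4: — fixpoint
  FIRST[S]={b,c}  FIRST[A]={a,b,c}  FIRST[B]={a,b,c}

FIRST(A) = ["a", "b", "c"]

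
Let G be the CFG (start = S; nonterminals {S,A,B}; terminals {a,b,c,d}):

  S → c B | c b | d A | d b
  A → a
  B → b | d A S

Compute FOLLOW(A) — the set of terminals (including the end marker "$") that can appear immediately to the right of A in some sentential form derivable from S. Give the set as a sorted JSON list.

FIRST sets, iterate to fixpoint:
[1]
  A via A→a: +{a}
  B via B→b: +{b}
  B via B→d A S: +{d}
  S via S→c B: +{c}
  S via S→d A: +{d}
  S: {c,d}  A: {a}  B: {b,d}
[2] (no change)
  S: {c,d}  A: {a}  B: {b,d}

FOLLOW sets:
initialize: $ ∈ FOLLOW(S)
iter 1:
  B→d A S: FOLLOW(A) ⊇ FIRST(S) = {c,d}; new: +{c,d}
  S→c B: FOLLOW(B) ⊇ FOLLOW(S) ⊇ {$}; new: +{$}
  S→d A: FOLLOW(A) ⊇ FOLLOW(S) ⊇ {$}; new: +{$}
  S: {$}  A: {$,c,d}  B: {$}
iter 2: (stable)
  S: {$}  A: {$,c,d}  B: {$}

FOLLOW(A) = ["$", "c", "d"]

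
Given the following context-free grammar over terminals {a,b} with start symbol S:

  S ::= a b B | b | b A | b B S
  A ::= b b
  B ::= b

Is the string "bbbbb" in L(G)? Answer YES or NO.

Convert to CNF:
  S -> T0 A | T0 X3 | T1 X2 | b
  A -> T0 T0
  B -> b
  T0 -> b
  T1 -> a
  X2 -> T0 B
  X3 -> B S

CYK table (by increasing span):
  [0..0]={B,S,T0}  "b"  orig:{B,S}
  [1..1]={B,S,T0}  "b"  orig:{B,S}
  [2..2]={B,S,T0}  "b"  orig:{B,S}
  [3..3]={B,S,T0}  "b"  orig:{B,S}
  [4..4]={B,S,T0}  "b"  orig:{B,S}
  [0..1]={A,X2,X3}  "bb"  orig:{A}
  [1..2]={A,X2,X3}  "bb"  orig:{A}
  [2..3]={A,X2,X3}  "bb"  orig:{A}
  [3..4]={A,X2,X3}  "bb"  orig:{A}
  [0..2]={S}  "bbb"
  [1..3]={S}  "bbb"
  [2..4]={S}  "bbb"
  [0..3]={X3}  "bbbb"  orig:{}
  [1..4]={X3}  "bbbb"  orig:{}
  [0..4]={S}  "bbbbb"

S ∈ T[0,4] ⇒ YES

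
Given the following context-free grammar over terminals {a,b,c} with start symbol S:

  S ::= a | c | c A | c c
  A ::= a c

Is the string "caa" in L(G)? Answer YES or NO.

CNF form of G:
  S -> T1 A | T1 T1 | a | c
  A -> T0 T1
  T0 -> a
  T1 -> c

Fill CYK table bottom-up:
  cell(0,0) c: {S,T1}  orig:{S}
  cell(1,1) a: {S,T0}  orig:{S}
  cell(2,2) a: {S,T0}  orig:{S}
  cell(0,1) ca: ∅
  cell(1,2) aa: ∅
  cell(0,2) caa: ∅

S ∉ T[0,2] ⇒ NO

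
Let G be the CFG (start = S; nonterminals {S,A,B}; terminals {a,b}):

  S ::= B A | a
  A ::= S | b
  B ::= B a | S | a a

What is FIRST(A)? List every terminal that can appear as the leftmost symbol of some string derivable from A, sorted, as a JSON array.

Compute FIRST by fixpoint:
iter 1:
  A via A→b: +{b}
  B via B→a a: +{a}
  S via S→B A: +{a}
  FIRST[S]={a}  FIRST[A]={b}  FIRST[B]={a}
iter 2:
  A via A→S: +{a}
  FIRST[S]={a}  FIRST[A]={a,b}  FIRST[B]={a}
iter 3: (stable)
  FIRST[S]={a}  FIRST[A]={a,b}  FIRST[B]={a}

FIRST(A) = ["a", "b"]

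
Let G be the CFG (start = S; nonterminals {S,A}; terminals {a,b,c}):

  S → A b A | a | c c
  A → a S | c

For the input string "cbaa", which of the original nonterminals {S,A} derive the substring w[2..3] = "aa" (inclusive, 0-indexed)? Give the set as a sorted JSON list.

Convert to CNF:
  S -> A X3 | T2 T2 | a
  A -> T0 S | c
  T0 -> a
  T1 -> b
  T2 -> c
  X3 -> T1 A

CYK table (by increasing span) (cells [i..j] with 2 ≤ i ≤ j ≤ 3 only):
  [2..2]={S,T0}  "a"  orig:{S}
  [3..3]={S,T0}  "a"  orig:{S}
  [2..3]={A}  "aa"

Original NTs in T[2,3] deriving "aa": ["A"]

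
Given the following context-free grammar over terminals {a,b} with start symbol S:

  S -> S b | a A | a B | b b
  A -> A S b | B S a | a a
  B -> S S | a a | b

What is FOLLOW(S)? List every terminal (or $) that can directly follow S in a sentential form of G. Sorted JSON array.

FIRST sets, iterate to fixpoint:
[1]
  A via A→a a: +{a}
  B via B→a a: +{a}
  B via B→b: +{b}
  S via S→a A: +{a}
  S via S→b b: +{b}
  FIRST(S)={a,b}  FIRST(A)={a}  FIRST(B)={a,b}
[2]
  A via A→B S a: +{b}
  FIRST(S)={a,b}  FIRST(A)={a,b}  FIRST(B)={a,b}
[3] (no change)
  FIRST(S)={a,b}  FIRST(A)={a,b}  FIRST(B)={a,b}

FOLLOW sets:
FOLLOW(S) := {$}
iter 1:
  A→A S b: FOLLOW(A) ⊇ FIRST(S) = {a,b}; new: +{a,b}
  A→A S b: FOLLOW(S) ⊇ FIRST(b) = {b}; new: +{b}
  A→B S a: FOLLOW(B) ⊇ FIRST(S) = {a,b}; new: +{a,b}
  A→B S a: FOLLOW(S) ⊇ FIRST(a) = {a}; new: +{a}
  S→a A: FOLLOW(A) ⊇ FOLLOW(S) ⊇ {$,a,b}; new: +{$}
  S→a B: FOLLOW(B) ⊇ FOLLOW(S) ⊇ {$,a,b}; new: +{$}
  FOLLOW[S]={$,a,b}  FOLLOW[A]={$,a,b}  FOLLOW[B]={$,a,b}
iter 2: (stable)
  FOLLOW[S]={$,a,b}  FOLLOW[A]={$,a,b}  FOLLOW[B]={$,a,b}

FOLLOW(S) = ["$", "a", "b"]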